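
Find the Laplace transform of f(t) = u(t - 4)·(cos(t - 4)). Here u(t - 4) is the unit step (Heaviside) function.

By the second shifting theorem, L{u(t - c)·g(t - c)} = e^(-cs)·G(s) with c = 4 and G(s) = L{g(t)}.
L{cos(t)} = s/(s^2 + 1).

s*exp(-4*s)/(s^2 + 1)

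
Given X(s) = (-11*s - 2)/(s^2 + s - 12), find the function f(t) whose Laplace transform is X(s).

f(t) = -5*exp(3*t) - 6*exp(-4*t)

Factor the denominator: s^2 + s - 12 = (s - 3)*(s + 4).
Partial fraction decomposition gives [-5/(s - 3)] + [-6/(s + 4)].
Invert each term: -5/(s - 3) ↔ -5e^(3t); -6/(s + 4) ↔ -6e^(-4t).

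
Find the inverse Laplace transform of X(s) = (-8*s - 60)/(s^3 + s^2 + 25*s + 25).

-2*sin(5*t) + 2*cos(5*t) - 2*exp(-t)

Factor the denominator: s^3 + s^2 + 25*s + 25 = (s + 1)*(s^2 + 25).
Partial fraction decomposition gives [-2/(s + 1)] + [2*s/(s^2 + 25)] + [-10/(s^2 + 25)].
Invert each term: -2/(s + 1) ↔ -2e^(-t); 2·s/(s^2 + 25) ↔ 2cos(5t); -2·5/(s^2 + 25) ↔ -2sin(5t).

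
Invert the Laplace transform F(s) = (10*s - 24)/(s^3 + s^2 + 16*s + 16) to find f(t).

Factor the denominator: s^3 + s^2 + 16*s + 16 = (s + 1)*(s^2 + 16).
Partial fraction decomposition gives [-2/(s + 1)] + [2*s/(s^2 + 16)] + [8/(s^2 + 16)].
Invert each term: -2/(s + 1) ↔ -2e^(-t); 2·s/(s^2 + 16) ↔ 2cos(4t); 2·4/(s^2 + 16) ↔ 2sin(4t).

f(t) = 2*sin(4*t) + 2*cos(4*t) - 2*exp(-t)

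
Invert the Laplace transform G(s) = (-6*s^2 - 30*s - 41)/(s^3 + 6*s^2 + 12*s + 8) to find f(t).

Factor the denominator: s^3 + 6*s^2 + 12*s + 8 = (s + 2)^3.
Partial fraction decomposition gives [-6/(s + 2)] + [-6/(s + 2)^2] + [-5/(s + 2)^3].
Invert each term: -6/(s + 2) ↔ -6e^(-2t); -6/(s + 2)^2 ↔ -6t·e^(-2t); -5/(s + 2)^3 ↔ (-5/2)t^2·e^(-2t).

f(t) = -5*t^2*exp(-2*t)/2 - 6*t*exp(-2*t) - 6*exp(-2*t)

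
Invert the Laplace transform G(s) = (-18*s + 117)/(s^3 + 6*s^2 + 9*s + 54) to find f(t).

Factor the denominator: s^3 + 6*s^2 + 9*s + 54 = (s + 6)*(s^2 + 9).
Partial fraction decomposition gives [5/(s + 6)] + [-5*s/(s^2 + 9)] + [12/(s^2 + 9)].
Invert each term: 5/(s + 6) ↔ 5e^(-6t); -5·s/(s^2 + 9) ↔ -5cos(3t); 4·3/(s^2 + 9) ↔ 4sin(3t).

f(t) = 4*sin(3*t) - 5*cos(3*t) + 5*exp(-6*t)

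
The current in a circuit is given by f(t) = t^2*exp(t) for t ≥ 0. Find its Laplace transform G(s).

G(s) = 2/(s - 1)^3

L{e^(t)} = 1/(s - 1).
Then apply L{t^2·g(t)} = (-1)^2 d^2/ds^2[H(s)] with H(s) = 1/(s - 1):
differentiating 2 times and applying the sign gives 2/(s - 1)^3.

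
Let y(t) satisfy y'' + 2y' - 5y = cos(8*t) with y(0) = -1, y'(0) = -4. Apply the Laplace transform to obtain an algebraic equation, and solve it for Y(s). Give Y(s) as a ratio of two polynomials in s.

Transform both sides with L{·}.
Using L{y''} = s^2 Y - s·y(0) - y'(0) and L{y'} = sY - y(0), with y(0) = -1, y'(0) = -4, the left side becomes (s^2 + 2*s - 5)Y - (-s - 6).
The right side is L{cos(8*t)} = s/(s^2 + 64).
So (s^2 + 2*s - 5)Y = s/(s^2 + 64) + (-s - 6).
Isolate Y and clear denominators.

Y(s) = (-s^3 - 6*s^2 - 63*s - 384)/(s^4 + 2*s^3 + 59*s^2 + 128*s - 320)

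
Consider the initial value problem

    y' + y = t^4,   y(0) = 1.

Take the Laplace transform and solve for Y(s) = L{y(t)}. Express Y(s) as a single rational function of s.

Y(s) = (s^5 + 24)/(s^6 + s^5)

Laplace-transform each side.
The derivative rules (L{y'} = sY - y(0) = sY - 1) turn the left side into (s + 1)Y - (1).
The right side is L{t^4} = 24/s^5.
So (s + 1)Y = 24/s^5 + (1).
Solve for Y(s) and write it as one ratio of polynomials.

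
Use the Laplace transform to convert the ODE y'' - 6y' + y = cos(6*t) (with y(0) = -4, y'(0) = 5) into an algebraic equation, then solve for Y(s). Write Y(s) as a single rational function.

Y(s) = (-4*s^3 + 29*s^2 - 143*s + 1044)/(s^4 - 6*s^3 + 37*s^2 - 216*s + 36)

Take the Laplace transform of both sides.
Using L{y''} = s^2 Y - s·y(0) - y'(0) and L{y'} = sY - y(0), with y(0) = -4, y'(0) = 5, the left side becomes (s^2 - 6*s + 1)Y - (-4*s + 29).
The right side is L{cos(6*t)} = s/(s^2 + 36).
So (s^2 - 6*s + 1)Y = s/(s^2 + 36) + (-4*s + 29).
Divide through and combine into a single rational function.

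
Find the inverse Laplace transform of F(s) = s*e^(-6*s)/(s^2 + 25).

The factor e^(-6s) signals a time shift by c = 6 (second shifting theorem).
L{cos(5t)} = s/(s^2 + 25), so L^-1{s/(s^2 + 25)} = cos(5*t).
Hence the inverse is u(t - 6) times that function evaluated at t - 6.

Heaviside(t - 6)*(cos(5*t - 30))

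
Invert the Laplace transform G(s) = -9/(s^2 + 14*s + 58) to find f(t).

Rewrite the denominator: s^2 + 14*s + 58 = (s + 7)^2 + 9.
The form in (s + 7) signals a first-shifting-theorem factor e^(-7t).
Since L{sin(3t)} = 3/(s^2 + 9), the inverse is exp(-7*t)*sin(3*t), scaled by -3.

f(t) = -3*exp(-7*t)*sin(3*t)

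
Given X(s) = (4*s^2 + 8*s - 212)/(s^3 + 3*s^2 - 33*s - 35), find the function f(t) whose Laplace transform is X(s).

Factor the denominator: s^3 + 3*s^2 - 33*s - 35 = (s - 5)*(s + 1)*(s + 7).
Partial fraction decomposition gives [-1/(s - 5)] + [-1/(s + 7)] + [6/(s + 1)].
Invert each term: -1/(s - 5) ↔ -e^(5t); -1/(s + 7) ↔ -e^(-7t); 6/(s + 1) ↔ 6e^(-t).

f(t) = -exp(5*t) + 6*exp(-t) - exp(-7*t)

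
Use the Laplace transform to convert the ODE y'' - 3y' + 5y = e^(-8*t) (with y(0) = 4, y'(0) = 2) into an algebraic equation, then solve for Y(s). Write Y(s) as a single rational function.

Y(s) = (4*s^2 + 22*s - 79)/(s^3 + 5*s^2 - 19*s + 40)

Laplace-transform each side.
With L{y''} = s^2 Y - s·y(0) - y'(0) and L{y'} = sY - y(0), with y(0) = 4, y'(0) = 2: the LHS transforms to (s^2 - 3*s + 5)Y - (4*s - 10).
The right side is L{e^(-8*t)} = 1/(s + 8).
So (s^2 - 3*s + 5)Y = 1/(s + 8) + (4*s - 10).
Solve for Y(s) and write it as one ratio of polynomials.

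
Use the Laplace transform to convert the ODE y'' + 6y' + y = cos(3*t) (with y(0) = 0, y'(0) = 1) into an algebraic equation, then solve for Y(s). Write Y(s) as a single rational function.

Y(s) = (s^2 + s + 9)/(s^4 + 6*s^3 + 10*s^2 + 54*s + 9)

Laplace-transform each side.
Using L{y''} = s^2 Y - s·y(0) - y'(0) and L{y'} = sY - y(0), with y(0) = 0, y'(0) = 1, the left side becomes (s^2 + 6*s + 1)Y - (1).
The right side is L{cos(3*t)} = s/(s^2 + 9).
So (s^2 + 6*s + 1)Y = s/(s^2 + 9) + (1).
Isolate Y and clear denominators.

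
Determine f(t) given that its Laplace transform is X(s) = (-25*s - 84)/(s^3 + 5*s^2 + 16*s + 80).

Factor the denominator: s^3 + 5*s^2 + 16*s + 80 = (s + 5)*(s^2 + 16).
Partial fraction decomposition gives [1/(s + 5)] + [-s/(s^2 + 16)] + [-20/(s^2 + 16)].
Invert each term: 1/(s + 5) ↔ e^(-5t); -1·s/(s^2 + 16) ↔ -cos(4t); -5·4/(s^2 + 16) ↔ -5sin(4t).

f(t) = -5*sin(4*t) - cos(4*t) + exp(-5*t)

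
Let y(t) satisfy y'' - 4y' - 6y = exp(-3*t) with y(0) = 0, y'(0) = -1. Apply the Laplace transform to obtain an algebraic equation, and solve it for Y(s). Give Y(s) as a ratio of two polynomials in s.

Take the Laplace transform of both sides.
The derivative rules (L{y''} = s^2 Y - s·y(0) - y'(0) and L{y'} = sY - y(0), with y(0) = 0, y'(0) = -1) turn the left side into (s^2 - 4*s - 6)Y - (-1).
The right side is L{exp(-3*t)} = 1/(s + 3).
So (s^2 - 4*s - 6)Y = 1/(s + 3) + (-1).
Isolate Y and clear denominators.

Y(s) = (-s - 2)/(s^3 - s^2 - 18*s - 18)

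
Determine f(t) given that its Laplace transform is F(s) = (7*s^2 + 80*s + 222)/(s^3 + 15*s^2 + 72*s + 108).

Factor the denominator: s^3 + 15*s^2 + 72*s + 108 = (s + 3)*(s + 6)^2.
Partial fraction decomposition gives [2/(s + 6)] + [2/(s + 6)^2] + [5/(s + 3)].
Invert each term: 2/(s + 6) ↔ 2e^(-6t); 2/(s + 6)^2 ↔ 2t·e^(-6t); 5/(s + 3) ↔ 5e^(-3t).

f(t) = 2*t*exp(-6*t) + 5*exp(-3*t) + 2*exp(-6*t)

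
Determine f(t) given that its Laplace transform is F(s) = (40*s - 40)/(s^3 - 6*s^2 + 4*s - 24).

Factor the denominator: s^3 - 6*s^2 + 4*s - 24 = (s - 6)*(s^2 + 4).
Partial fraction decomposition gives [5/(s - 6)] + [-5*s/(s^2 + 4)] + [10/(s^2 + 4)].
Invert each term: 5/(s - 6) ↔ 5e^(6t); -5·s/(s^2 + 4) ↔ -5cos(2t); 5·2/(s^2 + 4) ↔ 5sin(2t).

f(t) = 5*exp(6*t) + 5*sin(2*t) - 5*cos(2*t)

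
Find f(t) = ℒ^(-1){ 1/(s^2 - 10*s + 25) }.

Rewrite the denominator: s^2 - 10*s + 25 = (s - 5)^2.
The form in (s - 5) signals a first-shifting-theorem factor e^(5t).
Since L{t} = 1!/s^2 = 1/s^2, the inverse is t*e^(5*t).

f(t) = t*exp(5*t)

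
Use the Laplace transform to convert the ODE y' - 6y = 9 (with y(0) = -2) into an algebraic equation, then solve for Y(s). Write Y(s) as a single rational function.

Laplace-transform each side.
The derivative rules (L{y'} = sY - y(0) = sY - (-2)) turn the left side into (s - 6)Y - (-2).
The right side is L{9} = 9/s.
So (s - 6)Y = 9/s + (-2).
Divide through and combine into a single rational function.

Y(s) = (-2*s + 9)/(s^2 - 6*s)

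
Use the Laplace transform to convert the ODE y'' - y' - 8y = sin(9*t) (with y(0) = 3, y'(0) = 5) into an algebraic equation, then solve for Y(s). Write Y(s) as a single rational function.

Y(s) = (3*s^3 + 2*s^2 + 243*s + 171)/(s^4 - s^3 + 73*s^2 - 81*s - 648)

Transform both sides with L{·}.
The derivative rules (L{y''} = s^2 Y - s·y(0) - y'(0) and L{y'} = sY - y(0), with y(0) = 3, y'(0) = 5) turn the left side into (s^2 - s - 8)Y - (3*s + 2).
The right side is L{sin(9*t)} = 9/(s^2 + 81).
So (s^2 - s - 8)Y = 9/(s^2 + 81) + (3*s + 2).
Divide through and combine into a single rational function.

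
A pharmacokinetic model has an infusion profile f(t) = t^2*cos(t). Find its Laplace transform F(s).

L{cos(t)} = s/(s^2 + 1).
Then apply L{t^2·g(t)} = (-1)^2 d^2/ds^2[G(s)] with G(s) = s/(s^2 + 1):
differentiating 2 times and applying the sign gives 2*s*(s^2 - 3)/(s^2 + 1)^3.

F(s) = 2*s*(s^2 - 3)/(s^2 + 1)^3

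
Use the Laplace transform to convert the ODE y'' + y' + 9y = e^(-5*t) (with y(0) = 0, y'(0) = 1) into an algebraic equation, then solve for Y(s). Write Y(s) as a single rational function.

Y(s) = (s + 6)/(s^3 + 6*s^2 + 14*s + 45)

Take the Laplace transform of both sides.
With L{y''} = s^2 Y - s·y(0) - y'(0) and L{y'} = sY - y(0), with y(0) = 0, y'(0) = 1: the LHS transforms to (s^2 + s + 9)Y - (1).
The right side is L{e^(-5*t)} = 1/(s + 5).
So (s^2 + s + 9)Y = 1/(s + 5) + (1).
Solve for Y(s) and write it as one ratio of polynomials.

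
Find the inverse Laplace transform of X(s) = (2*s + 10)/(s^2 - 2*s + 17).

Complete the square in the denominator: s^2 - 2*s + 17 = (s - 1)^2 + 4^2.
Split the numerator to match: 2*s + 10 = 2·(s - 1) + 3·4.
Invert each term: 2·(s - 1)/((s - 1)^2 + 16) ↔ 2e^(t)cos(4t); 3·4/((s - 1)^2 + 16) ↔ 3e^(t)sin(4t).

3*exp(t)*sin(4*t) + 2*exp(t)*cos(4*t)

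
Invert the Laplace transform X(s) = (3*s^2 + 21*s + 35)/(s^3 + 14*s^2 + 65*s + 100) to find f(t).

Factor the denominator: s^3 + 14*s^2 + 65*s + 100 = (s + 4)*(s + 5)^2.
Partial fraction decomposition gives [4/(s + 5)] + [-5/(s + 5)^2] + [-1/(s + 4)].
Invert each term: 4/(s + 5) ↔ 4e^(-5t); -5/(s + 5)^2 ↔ -5t·e^(-5t); -1/(s + 4) ↔ -e^(-4t).

f(t) = -5*t*exp(-5*t) - exp(-4*t) + 4*exp(-5*t)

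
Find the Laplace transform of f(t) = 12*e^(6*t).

L{12} = 12/s.
By the first shifting theorem, multiplying by e^(6t) replaces s with s - 6.

12/(s - 6)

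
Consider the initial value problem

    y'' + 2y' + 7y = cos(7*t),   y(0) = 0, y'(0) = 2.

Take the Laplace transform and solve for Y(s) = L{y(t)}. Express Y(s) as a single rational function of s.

Apply the Laplace transform to the equation.
The derivative rules (L{y''} = s^2 Y - s·y(0) - y'(0) and L{y'} = sY - y(0), with y(0) = 0, y'(0) = 2) turn the left side into (s^2 + 2*s + 7)Y - (2).
The right side is L{cos(7*t)} = s/(s^2 + 49).
So (s^2 + 2*s + 7)Y = s/(s^2 + 49) + (2).
Isolate Y and clear denominators.

Y(s) = (2*s^2 + s + 98)/(s^4 + 2*s^3 + 56*s^2 + 98*s + 343)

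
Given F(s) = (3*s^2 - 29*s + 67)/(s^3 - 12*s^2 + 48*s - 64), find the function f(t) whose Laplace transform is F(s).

f(t) = -t^2*exp(4*t)/2 - 5*t*exp(4*t) + 3*exp(4*t)

Factor the denominator: s^3 - 12*s^2 + 48*s - 64 = (s - 4)^3.
Partial fraction decomposition gives [3/(s - 4)] + [-5/(s - 4)^2] + [-1/(s - 4)^3].
Invert each term: 3/(s - 4) ↔ 3e^(4t); -5/(s - 4)^2 ↔ -5t·e^(4t); -1/(s - 4)^3 ↔ (-1/2)t^2·e^(4t).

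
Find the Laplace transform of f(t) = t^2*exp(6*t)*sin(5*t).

10*(3*s^2 - 36*s + 83)/(s^2 - 12*s + 61)^3

L{sin(5t)} = 5/(s^2 + 25).
Multiplying by e^(6t) shifts s → s - 6, so L{exp(6*t)*sin(5*t)} = 5/((s - 6)^2 + 25).
Then apply L{t^2·g(t)} = (-1)^2 d^2/ds^2[G(s)] with G(s) = 5/((s - 6)^2 + 25):
differentiating 2 times and applying the sign gives 10*(3*s^2 - 36*s + 83)/(s^2 - 12*s + 61)^3.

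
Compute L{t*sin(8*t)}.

L{sin(8t)} = 8/(s^2 + 64).
Then apply L{t·g(t)} = -d/ds[G(s)] with G(s) = 8/(s^2 + 64):
differentiating 1 time and applying the sign gives 16*s/(s^2 + 64)^2.

16*s/(s^2 + 64)^2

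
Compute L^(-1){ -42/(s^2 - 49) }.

Since L{sinh(7t)} = 7/(s^2 - 49), the inverse is sinh(7*t), scaled by -6.

-6*sinh(7*t)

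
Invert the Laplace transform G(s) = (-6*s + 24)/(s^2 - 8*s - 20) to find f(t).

f(t) = -6*exp(4*t)*cosh(6*t)

Rewrite the denominator: s^2 - 8*s - 20 = (s - 4)^2 - 36.
The form in (s - 4) signals a first-shifting-theorem factor e^(4t).
Since L{cosh(6t)} = s/(s^2 - 36), the inverse is exp(4*t)*cosh(6*t), scaled by -6.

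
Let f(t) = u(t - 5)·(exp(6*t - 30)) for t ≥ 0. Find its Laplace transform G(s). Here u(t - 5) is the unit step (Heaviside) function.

By the second shifting theorem, L{u(t - c)·g(t - c)} = e^(-cs)·H(s) with c = 5 and H(s) = L{g(t)}.
L{e^(6t)} = 1/(s - 6).

G(s) = exp(-5*s)/(s - 6)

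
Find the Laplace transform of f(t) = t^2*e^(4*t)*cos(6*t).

2*(s - 4)*(s^2 - 8*s - 92)/(s^2 - 8*s + 52)^3

L{cos(6t)} = s/(s^2 + 36).
Multiplying by e^(4t) shifts s → s - 4, so L{e^(4*t)*cos(6*t)} = (s - 4)/((s - 4)^2 + 36).
Then apply L{t^2·g(t)} = (-1)^2 d^2/ds^2[G(s)] with G(s) = (s - 4)/((s - 4)^2 + 36):
differentiating 2 times and applying the sign gives 2*(s - 4)*(s^2 - 8*s - 92)/(s^2 - 8*s + 52)^3.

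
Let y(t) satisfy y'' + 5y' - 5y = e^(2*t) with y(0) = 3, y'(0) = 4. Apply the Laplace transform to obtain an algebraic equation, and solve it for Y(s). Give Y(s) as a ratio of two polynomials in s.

Y(s) = (3*s^2 + 13*s - 37)/(s^3 + 3*s^2 - 15*s + 10)

Transform both sides with L{·}.
The derivative rules (L{y''} = s^2 Y - s·y(0) - y'(0) and L{y'} = sY - y(0), with y(0) = 3, y'(0) = 4) turn the left side into (s^2 + 5*s - 5)Y - (3*s + 19).
The right side is L{e^(2*t)} = 1/(s - 2).
So (s^2 + 5*s - 5)Y = 1/(s - 2) + (3*s + 19).
Isolate Y and clear denominators.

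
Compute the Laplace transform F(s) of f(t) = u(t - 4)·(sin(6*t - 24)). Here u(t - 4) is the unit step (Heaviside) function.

By the second shifting theorem, L{u(t - c)·g(t - c)} = e^(-cs)·G(s) with c = 4 and G(s) = L{g(t)}.
L{sin(6t)} = 6/(s^2 + 36).

F(s) = 6*exp(-4*s)/(s^2 + 36)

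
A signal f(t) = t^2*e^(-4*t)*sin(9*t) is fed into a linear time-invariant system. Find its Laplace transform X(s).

L{sin(9t)} = 9/(s^2 + 81).
Multiplying by e^(-4t) shifts s → s + 4, so L{e^(-4*t)*sin(9*t)} = 9/((s + 4)^2 + 81).
Then apply L{t^2·g(t)} = (-1)^2 d^2/ds^2[G(s)] with G(s) = 9/((s + 4)^2 + 81):
differentiating 2 times and applying the sign gives 54*(s^2 + 8*s - 11)/(s^2 + 8*s + 97)^3.

X(s) = 54*(s^2 + 8*s - 11)/(s^2 + 8*s + 97)^3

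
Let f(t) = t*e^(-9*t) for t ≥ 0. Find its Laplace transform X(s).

L{e^(-9t)} = 1/(s + 9).
Then apply L{t·g(t)} = -d/ds[G(s)] with G(s) = 1/(s + 9):
differentiating 1 time and applying the sign gives (s + 9)^(-2).

X(s) = (s + 9)^(-2)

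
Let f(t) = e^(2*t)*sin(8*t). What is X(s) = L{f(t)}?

L{sin(8t)} = 8/(s^2 + 64).
By the first shifting theorem, multiplying by e^(2t) replaces s with s - 2.

X(s) = 8/((s - 2)^2 + 64)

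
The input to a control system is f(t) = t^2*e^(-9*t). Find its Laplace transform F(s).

L{e^(-9t)} = 1/(s + 9).
Then apply L{t^2·g(t)} = (-1)^2 d^2/ds^2[G(s)] with G(s) = 1/(s + 9):
differentiating 2 times and applying the sign gives 2/(s + 9)^3.

F(s) = 2/(s + 9)^3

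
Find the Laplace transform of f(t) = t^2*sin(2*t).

4*(3*s^2 - 4)/(s^2 + 4)^3

L{sin(2t)} = 2/(s^2 + 4).
Then apply L{t^2·g(t)} = (-1)^2 d^2/ds^2[G(s)] with G(s) = 2/(s^2 + 4):
differentiating 2 times and applying the sign gives 4*(3*s^2 - 4)/(s^2 + 4)^3.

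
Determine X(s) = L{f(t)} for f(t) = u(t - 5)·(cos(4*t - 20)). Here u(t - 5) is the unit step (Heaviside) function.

By the second shifting theorem, L{u(t - c)·g(t - c)} = e^(-cs)·G(s) with c = 5 and G(s) = L{g(t)}.
L{cos(4t)} = s/(s^2 + 16).

X(s) = s*exp(-5*s)/(s^2 + 16)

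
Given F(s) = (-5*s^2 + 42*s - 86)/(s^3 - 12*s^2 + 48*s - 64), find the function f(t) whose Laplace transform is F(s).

Factor the denominator: s^3 - 12*s^2 + 48*s - 64 = (s - 4)^3.
Partial fraction decomposition gives [-5/(s - 4)] + [2/(s - 4)^2] + [2/(s - 4)^3].
Invert each term: -5/(s - 4) ↔ -5e^(4t); 2/(s - 4)^2 ↔ 2t·e^(4t); 2/(s - 4)^3 ↔ (1)t^2·e^(4t).

f(t) = t^2*exp(4*t) + 2*t*exp(4*t) - 5*exp(4*t)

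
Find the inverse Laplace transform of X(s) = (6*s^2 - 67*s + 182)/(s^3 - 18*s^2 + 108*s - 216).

Factor the denominator: s^3 - 18*s^2 + 108*s - 216 = (s - 6)^3.
Partial fraction decomposition gives [6/(s - 6)] + [5/(s - 6)^2] + [-4/(s - 6)^3].
Invert each term: 6/(s - 6) ↔ 6e^(6t); 5/(s - 6)^2 ↔ 5t·e^(6t); -4/(s - 6)^3 ↔ (-2)t^2·e^(6t).

-2*t^2*exp(6*t) + 5*t*exp(6*t) + 6*exp(6*t)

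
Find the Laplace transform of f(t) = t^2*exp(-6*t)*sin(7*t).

L{sin(7t)} = 7/(s^2 + 49).
Multiplying by e^(-6t) shifts s → s + 6, so L{exp(-6*t)*sin(7*t)} = 7/((s + 6)^2 + 49).
Then apply L{t^2·g(t)} = (-1)^2 d^2/ds^2[G(s)] with G(s) = 7/((s + 6)^2 + 49):
differentiating 2 times and applying the sign gives 14*(3*s^2 + 36*s + 59)/(s^2 + 12*s + 85)^3.

14*(3*s^2 + 36*s + 59)/(s^2 + 12*s + 85)^3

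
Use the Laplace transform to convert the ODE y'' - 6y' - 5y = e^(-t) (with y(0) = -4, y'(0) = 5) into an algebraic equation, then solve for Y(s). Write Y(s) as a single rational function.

Transform both sides with L{·}.
The derivative rules (L{y''} = s^2 Y - s·y(0) - y'(0) and L{y'} = sY - y(0), with y(0) = -4, y'(0) = 5) turn the left side into (s^2 - 6*s - 5)Y - (-4*s + 29).
The right side is L{e^(-t)} = 1/(s + 1).
So (s^2 - 6*s - 5)Y = 1/(s + 1) + (-4*s + 29).
Isolate Y and clear denominators.

Y(s) = (-4*s^2 + 25*s + 30)/(s^3 - 5*s^2 - 11*s - 5)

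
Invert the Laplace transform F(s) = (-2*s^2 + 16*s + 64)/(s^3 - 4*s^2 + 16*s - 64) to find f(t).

f(t) = 3*exp(4*t) - sin(4*t) - 5*cos(4*t)

Factor the denominator: s^3 - 4*s^2 + 16*s - 64 = (s - 4)*(s^2 + 16).
Partial fraction decomposition gives [3/(s - 4)] + [-5*s/(s^2 + 16)] + [-4/(s^2 + 16)].
Invert each term: 3/(s - 4) ↔ 3e^(4t); -5·s/(s^2 + 16) ↔ -5cos(4t); -1·4/(s^2 + 16) ↔ -sin(4t).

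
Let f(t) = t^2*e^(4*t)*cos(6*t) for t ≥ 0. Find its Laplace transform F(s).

F(s) = 2*(s - 4)*(s^2 - 8*s - 92)/(s^2 - 8*s + 52)^3

L{cos(6t)} = s/(s^2 + 36).
Multiplying by e^(4t) shifts s → s - 4, so L{e^(4*t)*cos(6*t)} = (s - 4)/((s - 4)^2 + 36).
Then apply L{t^2·g(t)} = (-1)^2 d^2/ds^2[G(s)] with G(s) = (s - 4)/((s - 4)^2 + 36):
differentiating 2 times and applying the sign gives 2*(s - 4)*(s^2 - 8*s - 92)/(s^2 - 8*s + 52)^3.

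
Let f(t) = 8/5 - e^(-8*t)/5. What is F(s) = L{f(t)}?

F(s) = -1/(5*(s + 8)) + 8/(5*s)

Apply the Laplace transform termwise.
(-1/5)·[L{e^(-8t)} = 1/(s + 8)]; L{8/5} = (8/5)/s.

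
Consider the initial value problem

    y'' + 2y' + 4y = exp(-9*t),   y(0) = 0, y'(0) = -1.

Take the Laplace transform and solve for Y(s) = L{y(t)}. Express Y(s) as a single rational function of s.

Y(s) = (-s - 8)/(s^3 + 11*s^2 + 22*s + 36)

Transform both sides with L{·}.
Using L{y''} = s^2 Y - s·y(0) - y'(0) and L{y'} = sY - y(0), with y(0) = 0, y'(0) = -1, the left side becomes (s^2 + 2*s + 4)Y - (-1).
The right side is L{exp(-9*t)} = 1/(s + 9).
So (s^2 + 2*s + 4)Y = 1/(s + 9) + (-1).
Divide through and combine into a single rational function.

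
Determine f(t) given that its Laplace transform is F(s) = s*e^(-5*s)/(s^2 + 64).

The factor e^(-5s) signals a time shift by c = 5 (second shifting theorem).
L{cos(8t)} = s/(s^2 + 64), so L^-1{s/(s^2 + 64)} = cos(8*t).
Hence the inverse is u(t - 5) times that function evaluated at t - 5.

f(t) = Heaviside(t - 5)*(cos(8*t - 40))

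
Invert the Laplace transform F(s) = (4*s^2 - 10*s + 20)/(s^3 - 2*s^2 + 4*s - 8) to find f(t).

f(t) = 2*exp(2*t) - 3*sin(2*t) + 2*cos(2*t)

Factor the denominator: s^3 - 2*s^2 + 4*s - 8 = (s - 2)*(s^2 + 4).
Partial fraction decomposition gives [2/(s - 2)] + [2*s/(s^2 + 4)] + [-6/(s^2 + 4)].
Invert each term: 2/(s - 2) ↔ 2e^(2t); 2·s/(s^2 + 4) ↔ 2cos(2t); -3·2/(s^2 + 4) ↔ -3sin(2t).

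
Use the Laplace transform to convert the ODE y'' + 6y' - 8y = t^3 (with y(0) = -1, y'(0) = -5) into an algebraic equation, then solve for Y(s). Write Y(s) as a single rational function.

Y(s) = (-s^5 - 11*s^4 + 6)/(s^6 + 6*s^5 - 8*s^4)

Laplace-transform each side.
The derivative rules (L{y''} = s^2 Y - s·y(0) - y'(0) and L{y'} = sY - y(0), with y(0) = -1, y'(0) = -5) turn the left side into (s^2 + 6*s - 8)Y - (-s - 11).
The right side is L{t^3} = 6/s^4.
So (s^2 + 6*s - 8)Y = 6/s^4 + (-s - 11).
Solve for Y(s) and write it as one ratio of polynomials.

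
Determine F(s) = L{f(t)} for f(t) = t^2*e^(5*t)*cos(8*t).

F(s) = 2*(s - 5)*(s^2 - 10*s - 167)/(s^2 - 10*s + 89)^3

L{cos(8t)} = s/(s^2 + 64).
Multiplying by e^(5t) shifts s → s - 5, so L{e^(5*t)*cos(8*t)} = (s - 5)/((s - 5)^2 + 64).
Then apply L{t^2·g(t)} = (-1)^2 d^2/ds^2[G(s)] with G(s) = (s - 5)/((s - 5)^2 + 64):
differentiating 2 times and applying the sign gives 2*(s - 5)*(s^2 - 10*s - 167)/(s^2 - 10*s + 89)^3.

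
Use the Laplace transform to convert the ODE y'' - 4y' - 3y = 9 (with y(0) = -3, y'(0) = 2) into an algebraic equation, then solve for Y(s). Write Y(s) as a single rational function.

Y(s) = (-3*s^2 + 14*s + 9)/(s^3 - 4*s^2 - 3*s)

Transform both sides with L{·}.
Using L{y''} = s^2 Y - s·y(0) - y'(0) and L{y'} = sY - y(0), with y(0) = -3, y'(0) = 2, the left side becomes (s^2 - 4*s - 3)Y - (-3*s + 14).
The right side is L{9} = 9/s.
So (s^2 - 4*s - 3)Y = 9/s + (-3*s + 14).
Divide through and combine into a single rational function.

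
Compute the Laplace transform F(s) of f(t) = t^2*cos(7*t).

L{cos(7t)} = s/(s^2 + 49).
Then apply L{t^2·g(t)} = (-1)^2 d^2/ds^2[G(s)] with G(s) = s/(s^2 + 49):
differentiating 2 times and applying the sign gives 2*s*(s^2 - 147)/(s^2 + 49)^3.

F(s) = 2*s*(s^2 - 147)/(s^2 + 49)^3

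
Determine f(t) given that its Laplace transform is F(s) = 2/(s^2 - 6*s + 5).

Rewrite the denominator: s^2 - 6*s + 5 = (s - 3)^2 - 4.
The form in (s - 3) signals a first-shifting-theorem factor e^(3t).
Since L{sinh(2t)} = 2/(s^2 - 4), the inverse is exp(3*t)*sinh(2*t).

f(t) = exp(3*t)*sinh(2*t)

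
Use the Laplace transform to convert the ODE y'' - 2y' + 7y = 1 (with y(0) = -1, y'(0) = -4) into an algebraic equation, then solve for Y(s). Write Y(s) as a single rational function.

Y(s) = (-s^2 - 2*s + 1)/(s^3 - 2*s^2 + 7*s)

Transform both sides with L{·}.
Using L{y''} = s^2 Y - s·y(0) - y'(0) and L{y'} = sY - y(0), with y(0) = -1, y'(0) = -4, the left side becomes (s^2 - 2*s + 7)Y - (-s - 2).
The right side is L{1} = 1/s.
So (s^2 - 2*s + 7)Y = 1/s + (-s - 2).
Divide through and combine into a single rational function.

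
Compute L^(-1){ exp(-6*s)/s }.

The factor e^(-6s) signals a time shift by c = 6 (second shifting theorem).
L{1} = 1/s, so L^-1{1/s} = 1.
Hence the inverse is u(t - 6) times that function evaluated at t - 6.

Heaviside(t - 6)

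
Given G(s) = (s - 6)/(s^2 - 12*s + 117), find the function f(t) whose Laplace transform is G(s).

f(t) = exp(6*t)*cos(9*t)

Rewrite the denominator: s^2 - 12*s + 117 = (s - 6)^2 + 81.
The form in (s - 6) signals a first-shifting-theorem factor e^(6t).
Since L{cos(9t)} = s/(s^2 + 81), the inverse is exp(6*t)*cos(9*t).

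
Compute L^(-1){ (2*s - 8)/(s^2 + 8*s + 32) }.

Complete the square in the denominator: s^2 + 8*s + 32 = (s + 4)^2 + 4^2.
Split the numerator to match: 2*s - 8 = 2·(s + 4) - 4·4.
Invert each term: 2·(s + 4)/((s + 4)^2 + 16) ↔ 2e^(-4t)cos(4t); -4·4/((s + 4)^2 + 16) ↔ -4e^(-4t)sin(4t).

-4*exp(-4*t)*sin(4*t) + 2*exp(-4*t)*cos(4*t)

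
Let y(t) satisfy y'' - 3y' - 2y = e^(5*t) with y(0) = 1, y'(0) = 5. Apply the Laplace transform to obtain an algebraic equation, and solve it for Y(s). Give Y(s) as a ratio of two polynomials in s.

Y(s) = (s^2 - 3*s - 9)/(s^3 - 8*s^2 + 13*s + 10)

Take the Laplace transform of both sides.
The derivative rules (L{y''} = s^2 Y - s·y(0) - y'(0) and L{y'} = sY - y(0), with y(0) = 1, y'(0) = 5) turn the left side into (s^2 - 3*s - 2)Y - (s + 2).
The right side is L{e^(5*t)} = 1/(s - 5).
So (s^2 - 3*s - 2)Y = 1/(s - 5) + (s + 2).
Isolate Y and clear denominators.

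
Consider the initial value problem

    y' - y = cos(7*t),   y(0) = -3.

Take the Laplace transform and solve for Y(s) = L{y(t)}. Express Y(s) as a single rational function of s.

Y(s) = (-3*s^2 + s - 147)/(s^3 - s^2 + 49*s - 49)

Take the Laplace transform of both sides.
The derivative rules (L{y'} = sY - y(0) = sY - (-3)) turn the left side into (s - 1)Y - (-3).
The right side is L{cos(7*t)} = s/(s^2 + 49).
So (s - 1)Y = s/(s^2 + 49) + (-3).
Isolate Y and clear denominators.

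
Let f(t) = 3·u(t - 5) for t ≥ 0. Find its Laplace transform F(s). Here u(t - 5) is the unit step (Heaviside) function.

By the second shifting theorem, L{u(t - c)·g(t - c)} = e^(-cs)·G(s) with c = 5 and G(s) = L{g(t)}.
L{3} = 3/s.

F(s) = 3*exp(-5*s)/s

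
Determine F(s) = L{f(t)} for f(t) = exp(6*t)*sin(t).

F(s) = 1/((s - 6)^2 + 1)

L{sin(t)} = 1/(s^2 + 1).
By the first shifting theorem, multiplying by e^(6t) replaces s with s - 6.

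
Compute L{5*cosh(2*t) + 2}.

5*s/(s^2 - 4) + 2/s

By linearity of the Laplace transform, transform each term separately.
(5)·[L{cosh(2t)} = s/(s^2 - 4)]; L{2} = 2/s.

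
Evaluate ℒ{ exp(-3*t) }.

1/(s + 3)

L{e^(-3t)} = 1/(s + 3).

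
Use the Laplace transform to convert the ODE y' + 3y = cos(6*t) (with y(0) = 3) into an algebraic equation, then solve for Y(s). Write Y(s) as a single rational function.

Transform both sides with L{·}.
The derivative rules (L{y'} = sY - y(0) = sY - 3) turn the left side into (s + 3)Y - (3).
The right side is L{cos(6*t)} = s/(s^2 + 36).
So (s + 3)Y = s/(s^2 + 36) + (3).
Divide through and combine into a single rational function.

Y(s) = (3*s^2 + s + 108)/(s^3 + 3*s^2 + 36*s + 108)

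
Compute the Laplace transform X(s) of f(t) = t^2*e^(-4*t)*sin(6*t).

X(s) = 36*(s^2 + 8*s + 4)/(s^2 + 8*s + 52)^3

L{sin(6t)} = 6/(s^2 + 36).
Multiplying by e^(-4t) shifts s → s + 4, so L{e^(-4*t)*sin(6*t)} = 6/((s + 4)^2 + 36).
Then apply L{t^2·g(t)} = (-1)^2 d^2/ds^2[G(s)] with G(s) = 6/((s + 4)^2 + 36):
differentiating 2 times and applying the sign gives 36*(s^2 + 8*s + 4)/(s^2 + 8*s + 52)^3.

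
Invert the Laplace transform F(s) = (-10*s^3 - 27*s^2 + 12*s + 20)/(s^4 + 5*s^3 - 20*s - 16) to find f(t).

f(t) = -2*exp(2*t) + exp(-t) - 4*exp(-2*t) - 5*exp(-4*t)

Factor the denominator: s^4 + 5*s^3 - 20*s - 16 = (s - 2)*(s + 1)*(s + 2)*(s + 4).
Partial fraction decomposition gives [-2/(s - 2)] + [-4/(s + 2)] + [-5/(s + 4)] + [1/(s + 1)].
Invert each term: -2/(s - 2) ↔ -2e^(2t); -4/(s + 2) ↔ -4e^(-2t); -5/(s + 4) ↔ -5e^(-4t); 1/(s + 1) ↔ e^(-t).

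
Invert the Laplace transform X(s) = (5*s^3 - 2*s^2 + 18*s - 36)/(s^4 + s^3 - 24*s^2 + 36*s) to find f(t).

Factor the denominator: s^4 + s^3 - 24*s^2 + 36*s = s*(s - 3)*(s - 2)*(s + 6).
Partial fraction decomposition gives [3/(s + 6)] + [-1/s] + [-2/(s - 2)] + [5/(s - 3)].
Invert each term: 3/(s + 6) ↔ 3e^(-6t); -1/(s - 0) ↔ -e^(0t); -2/(s - 2) ↔ -2e^(2t); 5/(s - 3) ↔ 5e^(3t).

f(t) = 5*exp(3*t) - 2*exp(2*t) - 1 + 3*exp(-6*t)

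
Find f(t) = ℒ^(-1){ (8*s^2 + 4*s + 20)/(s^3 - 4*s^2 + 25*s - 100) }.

Factor the denominator: s^3 - 4*s^2 + 25*s - 100 = (s - 4)*(s^2 + 25).
Partial fraction decomposition gives [4/(s - 4)] + [4*s/(s^2 + 25)] + [20/(s^2 + 25)].
Invert each term: 4/(s - 4) ↔ 4e^(4t); 4·s/(s^2 + 25) ↔ 4cos(5t); 4·5/(s^2 + 25) ↔ 4sin(5t).

f(t) = 4*exp(4*t) + 4*sin(5*t) + 4*cos(5*t)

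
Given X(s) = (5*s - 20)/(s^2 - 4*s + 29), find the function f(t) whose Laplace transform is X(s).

Complete the square in the denominator: s^2 - 4*s + 29 = (s - 2)^2 + 5^2.
Split the numerator to match: 5*s - 20 = 5·(s - 2) - 2·5.
Invert each term: 5·(s - 2)/((s - 2)^2 + 25) ↔ 5e^(2t)cos(5t); -2·5/((s - 2)^2 + 25) ↔ -2e^(2t)sin(5t).

f(t) = -2*exp(2*t)*sin(5*t) + 5*exp(2*t)*cos(5*t)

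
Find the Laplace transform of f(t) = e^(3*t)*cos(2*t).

(s - 3)/((s - 3)^2 + 4)

L{cos(2t)} = s/(s^2 + 4).
By the first shifting theorem, multiplying by e^(3t) replaces s with s - 3.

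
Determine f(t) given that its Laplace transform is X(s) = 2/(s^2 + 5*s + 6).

f(t) = 2*exp(-2*t) - 2*exp(-3*t)

Factor the denominator: s^2 + 5*s + 6 = (s + 2)*(s + 3).
Partial fraction decomposition gives [-2/(s + 3)] + [2/(s + 2)].
Invert each term: -2/(s + 3) ↔ -2e^(-3t); 2/(s + 2) ↔ 2e^(-2t).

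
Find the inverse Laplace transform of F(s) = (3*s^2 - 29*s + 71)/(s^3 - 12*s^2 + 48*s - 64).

3*t^2*exp(4*t)/2 - 5*t*exp(4*t) + 3*exp(4*t)

Factor the denominator: s^3 - 12*s^2 + 48*s - 64 = (s - 4)^3.
Partial fraction decomposition gives [3/(s - 4)] + [-5/(s - 4)^2] + [3/(s - 4)^3].
Invert each term: 3/(s - 4) ↔ 3e^(4t); -5/(s - 4)^2 ↔ -5t·e^(4t); 3/(s - 4)^3 ↔ (3/2)t^2·e^(4t).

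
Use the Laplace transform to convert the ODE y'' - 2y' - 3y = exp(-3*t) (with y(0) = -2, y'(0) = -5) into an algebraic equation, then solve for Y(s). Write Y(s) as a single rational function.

Apply the Laplace transform to the equation.
With L{y''} = s^2 Y - s·y(0) - y'(0) and L{y'} = sY - y(0), with y(0) = -2, y'(0) = -5: the LHS transforms to (s^2 - 2*s - 3)Y - (-2*s - 1).
The right side is L{exp(-3*t)} = 1/(s + 3).
So (s^2 - 2*s - 3)Y = 1/(s + 3) + (-2*s - 1).
Isolate Y and clear denominators.

Y(s) = (-2*s^2 - 7*s - 2)/(s^3 + s^2 - 9*s - 9)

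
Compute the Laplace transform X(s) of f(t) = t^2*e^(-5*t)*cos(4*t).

L{cos(4t)} = s/(s^2 + 16).
Multiplying by e^(-5t) shifts s → s + 5, so L{e^(-5*t)*cos(4*t)} = (s + 5)/((s + 5)^2 + 16).
Then apply L{t^2·g(t)} = (-1)^2 d^2/ds^2[G(s)] with G(s) = (s + 5)/((s + 5)^2 + 16):
differentiating 2 times and applying the sign gives 2*(s + 5)*(s^2 + 10*s - 23)/(s^2 + 10*s + 41)^3.

X(s) = 2*(s + 5)*(s^2 + 10*s - 23)/(s^2 + 10*s + 41)^3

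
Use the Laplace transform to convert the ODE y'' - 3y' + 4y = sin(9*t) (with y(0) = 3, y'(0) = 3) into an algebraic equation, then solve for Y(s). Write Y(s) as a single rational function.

Y(s) = (3*s^3 - 6*s^2 + 243*s - 477)/(s^4 - 3*s^3 + 85*s^2 - 243*s + 324)

Transform both sides with L{·}.
With L{y''} = s^2 Y - s·y(0) - y'(0) and L{y'} = sY - y(0), with y(0) = 3, y'(0) = 3: the LHS transforms to (s^2 - 3*s + 4)Y - (3*s - 6).
The right side is L{sin(9*t)} = 9/(s^2 + 81).
So (s^2 - 3*s + 4)Y = 9/(s^2 + 81) + (3*s - 6).
Solve for Y(s) and write it as one ratio of polynomials.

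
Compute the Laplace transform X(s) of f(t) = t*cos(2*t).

L{cos(2t)} = s/(s^2 + 4).
Then apply L{t·g(t)} = -d/ds[G(s)] with G(s) = s/(s^2 + 4):
differentiating 1 time and applying the sign gives (s - 2)*(s + 2)/(s^2 + 4)^2.

X(s) = (s - 2)*(s + 2)/(s^2 + 4)^2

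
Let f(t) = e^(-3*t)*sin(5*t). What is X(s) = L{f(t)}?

X(s) = 5/((s + 3)^2 + 25)

L{sin(5t)} = 5/(s^2 + 25).
By the first shifting theorem, multiplying by e^(-3t) replaces s with s + 3.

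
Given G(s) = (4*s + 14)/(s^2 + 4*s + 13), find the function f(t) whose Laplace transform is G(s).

Complete the square in the denominator: s^2 + 4*s + 13 = (s + 2)^2 + 3^2.
Split the numerator to match: 4*s + 14 = 4·(s + 2) + 2·3.
Invert each term: 4·(s + 2)/((s + 2)^2 + 9) ↔ 4e^(-2t)cos(3t); 2·3/((s + 2)^2 + 9) ↔ 2e^(-2t)sin(3t).

f(t) = 2*exp(-2*t)*sin(3*t) + 4*exp(-2*t)*cos(3*t)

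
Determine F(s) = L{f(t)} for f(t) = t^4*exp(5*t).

L{t^4} = 4!/s^5 = 24/s^5.
By the first shifting theorem, multiplying by e^(5t) replaces s with s - 5.

F(s) = 24/(s - 5)^5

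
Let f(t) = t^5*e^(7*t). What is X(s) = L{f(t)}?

L{t^5} = 5!/s^6 = 120/s^6.
By the first shifting theorem, multiplying by e^(7t) replaces s with s - 7.

X(s) = 120/(s - 7)^6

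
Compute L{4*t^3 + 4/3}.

Apply the Laplace transform termwise.
L{4/3} = (4/3)/s; (4)·[L{t^3} = 3!/s^4 = 6/s^4].

4/(3*s) + 24/s^4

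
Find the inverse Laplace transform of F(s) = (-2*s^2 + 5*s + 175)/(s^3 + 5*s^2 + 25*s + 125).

5*sin(5*t) - 4*cos(5*t) + 2*exp(-5*t)

Factor the denominator: s^3 + 5*s^2 + 25*s + 125 = (s + 5)*(s^2 + 25).
Partial fraction decomposition gives [2/(s + 5)] + [-4*s/(s^2 + 25)] + [25/(s^2 + 25)].
Invert each term: 2/(s + 5) ↔ 2e^(-5t); -4·s/(s^2 + 25) ↔ -4cos(5t); 5·5/(s^2 + 25) ↔ 5sin(5t).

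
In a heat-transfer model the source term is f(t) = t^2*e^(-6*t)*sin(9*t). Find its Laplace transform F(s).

L{sin(9t)} = 9/(s^2 + 81).
Multiplying by e^(-6t) shifts s → s + 6, so L{e^(-6*t)*sin(9*t)} = 9/((s + 6)^2 + 81).
Then apply L{t^2·g(t)} = (-1)^2 d^2/ds^2[G(s)] with G(s) = 9/((s + 6)^2 + 81):
differentiating 2 times and applying the sign gives 54*(s^2 + 12*s + 9)/(s^2 + 12*s + 117)^3.

F(s) = 54*(s^2 + 12*s + 9)/(s^2 + 12*s + 117)^3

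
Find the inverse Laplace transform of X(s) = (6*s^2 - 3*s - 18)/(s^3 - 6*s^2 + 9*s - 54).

4*exp(6*t) + 3*sin(3*t) + 2*cos(3*t)

Factor the denominator: s^3 - 6*s^2 + 9*s - 54 = (s - 6)*(s^2 + 9).
Partial fraction decomposition gives [4/(s - 6)] + [2*s/(s^2 + 9)] + [9/(s^2 + 9)].
Invert each term: 4/(s - 6) ↔ 4e^(6t); 2·s/(s^2 + 9) ↔ 2cos(3t); 3·3/(s^2 + 9) ↔ 3sin(3t).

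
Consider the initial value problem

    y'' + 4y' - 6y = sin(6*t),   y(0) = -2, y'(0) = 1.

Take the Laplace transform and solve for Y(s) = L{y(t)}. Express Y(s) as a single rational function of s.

Apply the Laplace transform to the equation.
The derivative rules (L{y''} = s^2 Y - s·y(0) - y'(0) and L{y'} = sY - y(0), with y(0) = -2, y'(0) = 1) turn the left side into (s^2 + 4*s - 6)Y - (-2*s - 7).
The right side is L{sin(6*t)} = 6/(s^2 + 36).
So (s^2 + 4*s - 6)Y = 6/(s^2 + 36) + (-2*s - 7).
Solve for Y(s) and write it as one ratio of polynomials.

Y(s) = (-2*s^3 - 7*s^2 - 72*s - 246)/(s^4 + 4*s^3 + 30*s^2 + 144*s - 216)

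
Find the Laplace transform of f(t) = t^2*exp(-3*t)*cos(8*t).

2*(s + 3)*(s^2 + 6*s - 183)/(s^2 + 6*s + 73)^3

L{cos(8t)} = s/(s^2 + 64).
Multiplying by e^(-3t) shifts s → s + 3, so L{exp(-3*t)*cos(8*t)} = (s + 3)/((s + 3)^2 + 64).
Then apply L{t^2·g(t)} = (-1)^2 d^2/ds^2[G(s)] with G(s) = (s + 3)/((s + 3)^2 + 64):
differentiating 2 times and applying the sign gives 2*(s + 3)*(s^2 + 6*s - 183)/(s^2 + 6*s + 73)^3.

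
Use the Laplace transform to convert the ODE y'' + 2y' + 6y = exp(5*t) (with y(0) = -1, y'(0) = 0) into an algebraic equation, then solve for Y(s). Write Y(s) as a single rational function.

Transform both sides with L{·}.
Using L{y''} = s^2 Y - s·y(0) - y'(0) and L{y'} = sY - y(0), with y(0) = -1, y'(0) = 0, the left side becomes (s^2 + 2*s + 6)Y - (-s - 2).
The right side is L{exp(5*t)} = 1/(s - 5).
So (s^2 + 2*s + 6)Y = 1/(s - 5) + (-s - 2).
Solve for Y(s) and write it as one ratio of polynomials.

Y(s) = (-s^2 + 3*s + 11)/(s^3 - 3*s^2 - 4*s - 30)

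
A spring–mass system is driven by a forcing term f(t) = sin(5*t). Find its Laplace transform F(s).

L{sin(5t)} = 5/(s^2 + 25).

F(s) = 5/(s^2 + 25)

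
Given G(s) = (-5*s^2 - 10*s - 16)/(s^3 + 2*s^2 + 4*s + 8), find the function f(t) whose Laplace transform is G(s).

f(t) = -2*sin(2*t) - 3*cos(2*t) - 2*exp(-2*t)

Factor the denominator: s^3 + 2*s^2 + 4*s + 8 = (s + 2)*(s^2 + 4).
Partial fraction decomposition gives [-2/(s + 2)] + [-3*s/(s^2 + 4)] + [-4/(s^2 + 4)].
Invert each term: -2/(s + 2) ↔ -2e^(-2t); -3·s/(s^2 + 4) ↔ -3cos(2t); -2·2/(s^2 + 4) ↔ -2sin(2t).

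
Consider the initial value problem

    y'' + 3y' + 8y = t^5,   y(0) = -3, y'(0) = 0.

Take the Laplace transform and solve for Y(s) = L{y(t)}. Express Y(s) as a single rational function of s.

Y(s) = (-3*s^7 - 9*s^6 + 120)/(s^8 + 3*s^7 + 8*s^6)

Laplace-transform each side.
With L{y''} = s^2 Y - s·y(0) - y'(0) and L{y'} = sY - y(0), with y(0) = -3, y'(0) = 0: the LHS transforms to (s^2 + 3*s + 8)Y - (-3*s - 9).
The right side is L{t^5} = 120/s^6.
So (s^2 + 3*s + 8)Y = 120/s^6 + (-3*s - 9).
Divide through and combine into a single rational function.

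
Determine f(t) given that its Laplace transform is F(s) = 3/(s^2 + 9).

Since L{sin(3t)} = 3/(s^2 + 9), the inverse is sin(3*t).

f(t) = sin(3*t)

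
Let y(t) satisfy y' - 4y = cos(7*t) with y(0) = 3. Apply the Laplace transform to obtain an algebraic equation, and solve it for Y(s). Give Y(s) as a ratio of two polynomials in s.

Transform both sides with L{·}.
Using L{y'} = sY - y(0) = sY - 3, the left side becomes (s - 4)Y - (3).
The right side is L{cos(7*t)} = s/(s^2 + 49).
So (s - 4)Y = s/(s^2 + 49) + (3).
Isolate Y and clear denominators.

Y(s) = (3*s^2 + s + 147)/(s^3 - 4*s^2 + 49*s - 196)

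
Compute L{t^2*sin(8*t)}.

L{sin(8t)} = 8/(s^2 + 64).
Then apply L{t^2·g(t)} = (-1)^2 d^2/ds^2[G(s)] with G(s) = 8/(s^2 + 64):
differentiating 2 times and applying the sign gives 16*(3*s^2 - 64)/(s^2 + 64)^3.

16*(3*s^2 - 64)/(s^2 + 64)^3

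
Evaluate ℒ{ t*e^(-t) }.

(s + 1)^(-2)

L{e^(-t)} = 1/(s + 1).
Then apply L{t·g(t)} = -d/ds[G(s)] with G(s) = 1/(s + 1):
differentiating 1 time and applying the sign gives (s + 1)^(-2).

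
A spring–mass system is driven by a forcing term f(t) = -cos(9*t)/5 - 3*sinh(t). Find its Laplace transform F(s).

F(s) = -s/(5*(s^2 + 81)) - 3/(s^2 - 1)

By linearity of the Laplace transform, transform each term separately.
(-1/5)·[L{cos(9t)} = s/(s^2 + 81)]; (-3)·[L{sinh(t)} = 1/(s^2 - 1)].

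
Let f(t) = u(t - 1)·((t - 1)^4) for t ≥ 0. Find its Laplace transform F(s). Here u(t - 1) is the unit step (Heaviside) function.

F(s) = 24*exp(-s)/s^5

By the second shifting theorem, L{u(t - c)·g(t - c)} = e^(-cs)·G(s) with c = 1 and G(s) = L{g(t)}.
L{t^4} = 4!/s^5 = 24/s^5.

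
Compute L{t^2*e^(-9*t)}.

2/(s + 9)^3

L{e^(-9t)} = 1/(s + 9).
Then apply L{t^2·g(t)} = (-1)^2 d^2/ds^2[G(s)] with G(s) = 1/(s + 9):
differentiating 2 times and applying the sign gives 2/(s + 9)^3.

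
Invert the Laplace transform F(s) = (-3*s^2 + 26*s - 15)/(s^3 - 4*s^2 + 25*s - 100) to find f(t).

f(t) = exp(4*t) + 2*sin(5*t) - 4*cos(5*t)

Factor the denominator: s^3 - 4*s^2 + 25*s - 100 = (s - 4)*(s^2 + 25).
Partial fraction decomposition gives [1/(s - 4)] + [-4*s/(s^2 + 25)] + [10/(s^2 + 25)].
Invert each term: 1/(s - 4) ↔ e^(4t); -4·s/(s^2 + 25) ↔ -4cos(5t); 2·5/(s^2 + 25) ↔ 2sin(5t).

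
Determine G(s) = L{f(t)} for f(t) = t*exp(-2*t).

G(s) = (s + 2)^(-2)

L{t} = 1!/s^2 = 1/s^2.
By the first shifting theorem, multiplying by e^(-2t) replaces s with s + 2.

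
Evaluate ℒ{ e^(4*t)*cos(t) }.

(s - 4)/((s - 4)^2 + 1)

L{cos(t)} = s/(s^2 + 1).
By the first shifting theorem, multiplying by e^(4t) replaces s with s - 4.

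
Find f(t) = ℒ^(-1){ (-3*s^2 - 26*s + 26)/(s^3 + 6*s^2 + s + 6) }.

Factor the denominator: s^3 + 6*s^2 + s + 6 = (s + 6)*(s^2 + 1).
Partial fraction decomposition gives [2/(s + 6)] + [-5*s/(s^2 + 1)] + [4/(s^2 + 1)].
Invert each term: 2/(s + 6) ↔ 2e^(-6t); -5·s/(s^2 + 1) ↔ -5cos(t); 4·1/(s^2 + 1) ↔ 4sin(t).

f(t) = 4*sin(t) - 5*cos(t) + 2*exp(-6*t)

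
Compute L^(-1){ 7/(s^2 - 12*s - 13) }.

Rewrite the denominator: s^2 - 12*s - 13 = (s - 6)^2 - 49.
The form in (s - 6) signals a first-shifting-theorem factor e^(6t).
Since L{sinh(7t)} = 7/(s^2 - 49), the inverse is e^(6*t)*sinh(7*t).

exp(6*t)*sinh(7*t)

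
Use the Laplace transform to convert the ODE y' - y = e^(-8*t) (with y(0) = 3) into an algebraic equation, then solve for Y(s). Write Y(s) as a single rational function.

Laplace-transform each side.
Using L{y'} = sY - y(0) = sY - 3, the left side becomes (s - 1)Y - (3).
The right side is L{e^(-8*t)} = 1/(s + 8).
So (s - 1)Y = 1/(s + 8) + (3).
Divide through and combine into a single rational function.

Y(s) = (3*s + 25)/(s^2 + 7*s - 8)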